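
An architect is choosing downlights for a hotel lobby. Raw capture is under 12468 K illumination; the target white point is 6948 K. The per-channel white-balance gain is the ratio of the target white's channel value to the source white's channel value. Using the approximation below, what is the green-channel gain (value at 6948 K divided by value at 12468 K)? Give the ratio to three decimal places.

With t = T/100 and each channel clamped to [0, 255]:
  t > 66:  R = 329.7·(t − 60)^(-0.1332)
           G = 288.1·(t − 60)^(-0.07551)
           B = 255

1.156

At 12468 K (t = 124.68):
  G = 288.1·(124.68 − 60)^(-0.07551) = 288.1·64.68^(-0.07551) = 288.1·0.72991 = 210.287.
At 6948 K (t = 69.48):
  G = 288.1·(69.48 − 60)^(-0.07551) = 288.1·9.48^(-0.07551) = 288.1·0.84380 = 243.100.
Gain = 243.100 / 210.287 = 1.1560 → 1.156.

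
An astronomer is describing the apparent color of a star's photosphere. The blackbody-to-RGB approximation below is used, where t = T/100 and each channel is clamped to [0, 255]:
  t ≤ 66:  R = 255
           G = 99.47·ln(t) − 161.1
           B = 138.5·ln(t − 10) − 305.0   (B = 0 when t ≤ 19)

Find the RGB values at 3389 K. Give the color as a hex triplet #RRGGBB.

#FFBD87

t = 3389/100 = 33.89; the t ≤ 66 branch applies.
R = 255 by definition for t ≤ 66.
G = 99.47·ln 33.89 − 161.1 = 99.47·3.5231 − 161.1 = 189.345.
B = 138.5·ln(33.89 − 10) − 305.0 = 138.5·ln 23.89 − 305.0 = 138.5·3.1735 − 305.0 = 134.524.
Rounded: (255, 189, 135).
In hex: #FFBD87.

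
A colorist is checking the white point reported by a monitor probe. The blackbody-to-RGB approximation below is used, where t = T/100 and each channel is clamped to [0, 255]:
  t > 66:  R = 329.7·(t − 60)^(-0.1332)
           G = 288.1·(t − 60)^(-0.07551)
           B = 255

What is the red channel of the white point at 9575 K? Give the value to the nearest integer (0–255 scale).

t = 9575/100 = 95.75; the t > 66 branch applies.
R = 329.7·(95.75 − 60)^(-0.1332) = 329.7·35.75^(-0.1332) = 329.7·0.62102 = 204.749.
Rounded: 205.

205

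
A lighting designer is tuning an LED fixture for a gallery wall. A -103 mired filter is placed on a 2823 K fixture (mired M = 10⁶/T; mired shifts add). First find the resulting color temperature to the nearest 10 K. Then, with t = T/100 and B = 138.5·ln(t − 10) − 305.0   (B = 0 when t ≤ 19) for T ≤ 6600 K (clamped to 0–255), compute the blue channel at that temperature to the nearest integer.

165

M_in = 10⁶/2823 = 354.23; M_out = 354.23 + (-103) = 251.23.
T_out = 10⁶/251.23 = 3980.4 K → 3980 K; t = 39.8.
B = 138.5·ln(39.8 − 10) − 305.0 = 138.5·ln 29.8 − 305.0 = 138.5·3.3945 − 305.0 = 165.139.
Rounded: 165.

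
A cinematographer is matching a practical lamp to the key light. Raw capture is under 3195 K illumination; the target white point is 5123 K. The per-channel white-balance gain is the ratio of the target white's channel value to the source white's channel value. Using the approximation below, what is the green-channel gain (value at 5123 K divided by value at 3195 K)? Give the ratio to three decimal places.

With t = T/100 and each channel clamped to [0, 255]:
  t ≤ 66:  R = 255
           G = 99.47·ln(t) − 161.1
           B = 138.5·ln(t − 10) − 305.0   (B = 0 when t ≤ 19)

At 3195 K (t = 31.95):
  G = 99.47·ln 31.95 − 161.1 = 99.47·3.4642 − 161.1 = 183.481.
At 5123 K (t = 51.23):
  G = 99.47·ln 51.23 − 161.1 = 99.47·3.9363 − 161.1 = 230.446.
Gain = 230.446 / 183.481 = 1.2560 → 1.256.

1.256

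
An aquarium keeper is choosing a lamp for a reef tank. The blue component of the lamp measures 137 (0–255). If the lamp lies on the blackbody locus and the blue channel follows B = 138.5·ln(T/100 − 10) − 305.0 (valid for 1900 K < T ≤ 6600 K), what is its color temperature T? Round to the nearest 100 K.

ln(t − 10) = (137 + 305.0) / 138.5 = 3.1913.
t − 10 = e^3.1913 = 24.321, so t = 34.321.
T = 100·t = 3432 K → 3400 K to the nearest 100 K.

3400 K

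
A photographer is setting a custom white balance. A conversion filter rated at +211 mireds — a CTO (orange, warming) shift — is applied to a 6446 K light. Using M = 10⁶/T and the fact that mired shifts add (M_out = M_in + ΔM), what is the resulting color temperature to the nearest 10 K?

2730 K

M_in = 10⁶/6446 = 155.13 mireds.
M_out = 155.13 + (+211) = 366.13 mireds.
T_out = 10⁶/366.13 = 2731.2 K → 2730 K.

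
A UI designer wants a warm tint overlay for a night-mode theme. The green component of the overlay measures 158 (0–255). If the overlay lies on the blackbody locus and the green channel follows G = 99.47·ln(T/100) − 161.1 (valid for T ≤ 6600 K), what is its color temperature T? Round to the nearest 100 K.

2500 K

ln t = (158 + 161.1) / 99.47 = 3.2080.
t = e^3.2080 = 24.730.
T = 100·t = 2473 K → 2500 K to the nearest 100 K.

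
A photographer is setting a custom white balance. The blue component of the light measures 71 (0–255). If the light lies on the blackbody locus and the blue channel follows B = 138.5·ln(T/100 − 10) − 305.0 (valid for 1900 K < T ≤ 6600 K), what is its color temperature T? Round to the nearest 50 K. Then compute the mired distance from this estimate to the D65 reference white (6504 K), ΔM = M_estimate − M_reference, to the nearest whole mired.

ln(t − 10) = (71 + 305.0) / 138.5 = 2.7148.
t − 10 = e^2.7148 = 15.102, so t = 25.102.
T = 100·t = 2510 K → 2500 K to the nearest 50 K.
M_estimate = 10⁶/2500 = 400.00; M_reference = 10⁶/6504 = 153.75.
ΔM = 400.00 − 153.75 = 246.25 → +246 mireds.

+246 mireds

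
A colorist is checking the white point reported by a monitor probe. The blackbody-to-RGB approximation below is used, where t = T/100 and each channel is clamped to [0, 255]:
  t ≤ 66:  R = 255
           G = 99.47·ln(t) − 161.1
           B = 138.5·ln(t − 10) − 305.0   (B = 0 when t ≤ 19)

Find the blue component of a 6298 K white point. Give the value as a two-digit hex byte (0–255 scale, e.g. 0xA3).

0xF5

t = 6298/100 = 62.98; the t ≤ 66 branch applies.
B = 138.5·ln(62.98 − 10) − 305.0 = 138.5·ln 52.98 − 305.0 = 138.5·3.9699 − 305.0 = 244.833.
Rounded: 245; in hex, 0xF5.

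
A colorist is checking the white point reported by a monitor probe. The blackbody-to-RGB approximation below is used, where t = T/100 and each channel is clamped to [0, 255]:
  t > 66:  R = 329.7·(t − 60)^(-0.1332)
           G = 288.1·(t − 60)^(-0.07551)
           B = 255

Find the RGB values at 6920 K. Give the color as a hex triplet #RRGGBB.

t = 6920/100 = 69.2; the t > 66 branch applies.
R = 329.7·(69.2 − 60)^(-0.1332) = 329.7·9.2^(-0.1332) = 329.7·0.74409 = 245.325.
G = 288.1·(69.2 − 60)^(-0.07551) = 288.1·9.2^(-0.07551) = 288.1·0.84572 = 243.651.
B = 255 by definition for t > 66.
Rounded: (245, 244, 255).
In hex: #F5F4FF.

#F5F4FF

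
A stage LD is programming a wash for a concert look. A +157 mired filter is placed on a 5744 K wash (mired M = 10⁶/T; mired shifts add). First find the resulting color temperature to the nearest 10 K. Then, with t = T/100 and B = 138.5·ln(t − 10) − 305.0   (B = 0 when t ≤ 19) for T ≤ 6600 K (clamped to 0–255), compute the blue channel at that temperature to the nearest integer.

M_in = 10⁶/5744 = 174.09; M_out = 174.09 + (+157) = 331.09.
T_out = 10⁶/331.09 = 3020.3 K → 3020 K; t = 30.2.
B = 138.5·ln(30.2 − 10) − 305.0 = 138.5·ln 20.2 − 305.0 = 138.5·3.0057 − 305.0 = 111.287.
Rounded: 111.

111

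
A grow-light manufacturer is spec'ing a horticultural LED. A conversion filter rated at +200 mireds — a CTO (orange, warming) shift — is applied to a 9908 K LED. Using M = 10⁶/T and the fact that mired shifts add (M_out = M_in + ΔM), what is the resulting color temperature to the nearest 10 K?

M_in = 10⁶/9908 = 100.93 mireds.
M_out = 100.93 + (+200) = 300.93 mireds.
T_out = 10⁶/300.93 = 3323.0 K → 3320 K.

3320 K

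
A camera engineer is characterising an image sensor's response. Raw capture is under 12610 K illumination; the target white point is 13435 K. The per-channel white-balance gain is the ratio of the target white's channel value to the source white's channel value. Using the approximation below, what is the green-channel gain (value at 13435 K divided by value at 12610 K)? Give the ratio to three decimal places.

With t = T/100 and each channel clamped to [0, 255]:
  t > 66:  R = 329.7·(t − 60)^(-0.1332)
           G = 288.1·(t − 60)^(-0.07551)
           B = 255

At 12610 K (t = 126.1):
  G = 288.1·(126.1 − 60)^(-0.07551) = 288.1·66.1^(-0.07551) = 288.1·0.72871 = 209.942.
At 13435 K (t = 134.35):
  G = 288.1·(134.35 − 60)^(-0.07551) = 288.1·74.35^(-0.07551) = 288.1·0.72227 = 208.086.
Gain = 208.086 / 209.942 = 0.9912 → 0.991.

0.991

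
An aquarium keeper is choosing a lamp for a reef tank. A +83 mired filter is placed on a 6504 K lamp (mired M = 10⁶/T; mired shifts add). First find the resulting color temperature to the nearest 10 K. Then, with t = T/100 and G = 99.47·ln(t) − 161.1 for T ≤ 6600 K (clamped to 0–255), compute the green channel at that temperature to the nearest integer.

211

M_in = 10⁶/6504 = 153.75; M_out = 153.75 + (+83) = 236.75.
T_out = 10⁶/236.75 = 4223.8 K → 4220 K; t = 42.2.
G = 99.47·ln 42.2 − 161.1 = 99.47·3.7424 − 161.1 = 211.159.
Rounded: 211.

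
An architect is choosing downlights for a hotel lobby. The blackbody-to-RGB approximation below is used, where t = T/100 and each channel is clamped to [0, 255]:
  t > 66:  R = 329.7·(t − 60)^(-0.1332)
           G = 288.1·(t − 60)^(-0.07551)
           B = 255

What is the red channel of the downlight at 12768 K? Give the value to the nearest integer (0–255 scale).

188

t = 12768/100 = 127.68; the t > 66 branch applies.
R = 329.7·(127.68 − 60)^(-0.1332) = 329.7·67.68^(-0.1332) = 329.7·0.57040 = 188.062.
Rounded: 188.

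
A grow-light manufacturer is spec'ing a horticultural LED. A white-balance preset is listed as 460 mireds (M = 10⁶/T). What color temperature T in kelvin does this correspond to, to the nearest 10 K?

T = 10⁶ / 460 = 2173.91 K → 2170 K.

2170 K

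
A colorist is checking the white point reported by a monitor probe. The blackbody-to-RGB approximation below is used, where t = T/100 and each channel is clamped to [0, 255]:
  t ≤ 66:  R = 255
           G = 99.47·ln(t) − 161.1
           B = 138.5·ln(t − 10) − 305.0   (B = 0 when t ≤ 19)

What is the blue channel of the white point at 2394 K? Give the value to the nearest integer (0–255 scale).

t = 2394/100 = 23.94; the t ≤ 66 branch applies.
B = 138.5·ln(23.94 − 10) − 305.0 = 138.5·ln 13.94 − 305.0 = 138.5·2.6348 − 305.0 = 59.915.
Rounded: 60.

60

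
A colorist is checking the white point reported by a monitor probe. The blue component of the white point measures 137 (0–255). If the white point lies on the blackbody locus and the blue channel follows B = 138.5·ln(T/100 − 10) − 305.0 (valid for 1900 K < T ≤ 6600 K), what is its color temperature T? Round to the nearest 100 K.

ln(t − 10) = (137 + 305.0) / 138.5 = 3.1913.
t − 10 = e^3.1913 = 24.321, so t = 34.321.
T = 100·t = 3432 K → 3400 K to the nearest 100 K.

3400 K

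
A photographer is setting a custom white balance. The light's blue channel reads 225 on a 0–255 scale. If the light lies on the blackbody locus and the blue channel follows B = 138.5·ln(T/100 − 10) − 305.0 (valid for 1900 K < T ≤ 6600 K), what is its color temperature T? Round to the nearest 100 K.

5600 K

ln(t − 10) = (225 + 305.0) / 138.5 = 3.8267.
t − 10 = e^3.8267 = 45.911, so t = 55.911.
T = 100·t = 5591 K → 5600 K to the nearest 100 K.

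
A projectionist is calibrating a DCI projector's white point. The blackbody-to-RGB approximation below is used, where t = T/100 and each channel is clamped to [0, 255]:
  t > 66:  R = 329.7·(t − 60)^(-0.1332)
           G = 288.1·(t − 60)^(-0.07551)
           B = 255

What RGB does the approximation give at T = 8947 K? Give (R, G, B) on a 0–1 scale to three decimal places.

t = 8947/100 = 89.47; the t > 66 branch applies.
R = 329.7·(89.47 − 60)^(-0.1332) = 329.7·29.47^(-0.1332) = 329.7·0.63720 = 210.086.
G = 288.1·(89.47 − 60)^(-0.07551) = 288.1·29.47^(-0.07551) = 288.1·0.77455 = 223.147.
B = 255 by definition for t > 66.
Dividing each by 255: (0.8239, 0.8751, 1.0000) → (0.824, 0.875, 1.000).

(0.824, 0.875, 1.000)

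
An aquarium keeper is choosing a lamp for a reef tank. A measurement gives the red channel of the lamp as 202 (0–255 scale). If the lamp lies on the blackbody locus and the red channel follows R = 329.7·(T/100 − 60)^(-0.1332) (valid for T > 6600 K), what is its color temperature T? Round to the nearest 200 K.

10000 K

(t − 60)^(-0.1332) = 202/329.7 = 0.61268.
t − 60 = 0.61268^(1/-0.1332) = 0.61268^(-7.508) = 39.569, so t = 99.569.
T = 100·t = 9957 K → 10000 K to the nearest 200 K.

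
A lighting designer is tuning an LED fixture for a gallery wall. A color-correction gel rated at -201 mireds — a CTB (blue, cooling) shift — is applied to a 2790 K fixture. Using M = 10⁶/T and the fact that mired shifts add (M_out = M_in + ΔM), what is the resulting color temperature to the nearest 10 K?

M_in = 10⁶/2790 = 358.42 mireds.
M_out = 358.42 + (-201) = 157.42 mireds.
T_out = 10⁶/157.42 = 6352.3 K → 6350 K.

6350 K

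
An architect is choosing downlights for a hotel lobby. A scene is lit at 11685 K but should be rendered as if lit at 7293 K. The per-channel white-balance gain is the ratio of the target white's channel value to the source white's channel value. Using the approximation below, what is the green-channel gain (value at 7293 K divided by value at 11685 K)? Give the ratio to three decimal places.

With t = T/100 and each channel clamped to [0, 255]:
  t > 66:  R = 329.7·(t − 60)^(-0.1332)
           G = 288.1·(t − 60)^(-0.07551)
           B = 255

1.118

At 11685 K (t = 116.85):
  G = 288.1·(116.85 − 60)^(-0.07551) = 288.1·56.85^(-0.07551) = 288.1·0.73706 = 212.346.
At 7293 K (t = 72.93):
  G = 288.1·(72.93 − 60)^(-0.07551) = 288.1·12.93^(-0.07551) = 288.1·0.82426 = 237.469.
Gain = 237.469 / 212.346 = 1.1183 → 1.118.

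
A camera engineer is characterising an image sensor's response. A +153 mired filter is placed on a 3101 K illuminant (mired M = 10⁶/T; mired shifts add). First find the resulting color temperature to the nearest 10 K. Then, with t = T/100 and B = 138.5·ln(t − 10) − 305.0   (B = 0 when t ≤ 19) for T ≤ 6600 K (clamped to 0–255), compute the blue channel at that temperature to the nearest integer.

27

M_in = 10⁶/3101 = 322.48; M_out = 322.48 + (+153) = 475.48.
T_out = 10⁶/475.48 = 2103.2 K → 2100 K; t = 21.
B = 138.5·ln(21 − 10) − 305.0 = 138.5·ln 11 − 305.0 = 138.5·2.3979 − 305.0 = 27.108.
Rounded: 27.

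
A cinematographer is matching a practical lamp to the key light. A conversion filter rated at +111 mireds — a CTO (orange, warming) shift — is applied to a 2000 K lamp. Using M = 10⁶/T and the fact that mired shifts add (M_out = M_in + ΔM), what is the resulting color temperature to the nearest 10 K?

1640 K

M_in = 10⁶/2000 = 500.00 mireds.
M_out = 500.00 + (+111) = 611.00 mireds.
T_out = 10⁶/611.00 = 1636.7 K → 1640 K.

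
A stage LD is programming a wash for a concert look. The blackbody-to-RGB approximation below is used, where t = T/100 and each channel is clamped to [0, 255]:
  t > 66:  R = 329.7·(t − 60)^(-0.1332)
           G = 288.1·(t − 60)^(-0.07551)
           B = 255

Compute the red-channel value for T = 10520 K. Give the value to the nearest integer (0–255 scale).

t = 10520/100 = 105.2; the t > 66 branch applies.
R = 329.7·(105.2 − 60)^(-0.1332) = 329.7·45.2^(-0.1332) = 329.7·0.60192 = 198.452.
Rounded: 198.

198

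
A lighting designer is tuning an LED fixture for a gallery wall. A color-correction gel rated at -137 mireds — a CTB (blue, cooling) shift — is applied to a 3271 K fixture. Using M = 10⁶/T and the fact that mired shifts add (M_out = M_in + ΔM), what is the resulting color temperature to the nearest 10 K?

M_in = 10⁶/3271 = 305.72 mireds.
M_out = 305.72 + (-137) = 168.72 mireds.
T_out = 10⁶/168.72 = 5927.1 K → 5930 K.

5930 K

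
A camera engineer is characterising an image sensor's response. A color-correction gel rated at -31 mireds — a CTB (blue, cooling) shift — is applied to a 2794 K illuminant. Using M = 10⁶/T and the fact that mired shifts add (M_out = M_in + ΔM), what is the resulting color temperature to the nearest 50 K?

3050 K

M_in = 10⁶/2794 = 357.91 mireds.
M_out = 357.91 + (-31) = 326.91 mireds.
T_out = 10⁶/326.91 = 3058.9 K → 3050 K.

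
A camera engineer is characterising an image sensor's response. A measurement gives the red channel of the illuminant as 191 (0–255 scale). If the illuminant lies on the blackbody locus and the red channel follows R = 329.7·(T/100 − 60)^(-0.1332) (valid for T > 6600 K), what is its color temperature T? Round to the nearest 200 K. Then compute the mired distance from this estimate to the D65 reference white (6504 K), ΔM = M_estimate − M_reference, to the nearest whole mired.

-70 mireds

(t − 60)^(-0.1332) = 191/329.7 = 0.57931.
t − 60 = 0.57931^(1/-0.1332) = 0.57931^(-7.508) = 60.245, so t = 120.245.
T = 100·t = 12025 K → 12000 K to the nearest 200 K.
M_estimate = 10⁶/12000 = 83.33; M_reference = 10⁶/6504 = 153.75.
ΔM = 83.33 − 153.75 = -70.42 → -70 mireds.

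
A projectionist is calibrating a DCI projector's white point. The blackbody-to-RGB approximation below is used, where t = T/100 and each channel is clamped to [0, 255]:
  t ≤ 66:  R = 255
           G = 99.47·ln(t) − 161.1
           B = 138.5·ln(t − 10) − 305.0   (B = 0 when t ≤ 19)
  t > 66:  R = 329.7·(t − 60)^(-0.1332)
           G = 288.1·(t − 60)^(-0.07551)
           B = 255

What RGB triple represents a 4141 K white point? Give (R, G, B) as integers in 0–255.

t = 4141/100 = 41.41; the t ≤ 66 branch applies.
R = 255 by definition for t ≤ 66.
G = 99.47·ln 41.41 − 161.1 = 99.47·3.7235 − 161.1 = 209.279.
B = 138.5·ln(41.41 − 10) − 305.0 = 138.5·ln 31.41 − 305.0 = 138.5·3.4471 − 305.0 = 172.427.
Rounded: (255, 209, 172).

(255, 209, 172)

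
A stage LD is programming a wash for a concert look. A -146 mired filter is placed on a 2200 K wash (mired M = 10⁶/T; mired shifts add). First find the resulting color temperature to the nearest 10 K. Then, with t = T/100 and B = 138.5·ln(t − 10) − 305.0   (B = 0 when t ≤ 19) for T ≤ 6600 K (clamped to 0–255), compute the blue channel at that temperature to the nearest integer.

126

M_in = 10⁶/2200 = 454.55; M_out = 454.55 + (-146) = 308.55.
T_out = 10⁶/308.55 = 3241.0 K → 3240 K; t = 32.4.
B = 138.5·ln(32.4 − 10) − 305.0 = 138.5·ln 22.4 − 305.0 = 138.5·3.1091 − 305.0 = 125.605.
Rounded: 126.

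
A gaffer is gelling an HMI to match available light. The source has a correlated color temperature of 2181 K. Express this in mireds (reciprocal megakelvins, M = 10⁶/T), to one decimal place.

458.5 mireds

M = 10⁶ / 2181 = 458.505 → 458.5 mireds.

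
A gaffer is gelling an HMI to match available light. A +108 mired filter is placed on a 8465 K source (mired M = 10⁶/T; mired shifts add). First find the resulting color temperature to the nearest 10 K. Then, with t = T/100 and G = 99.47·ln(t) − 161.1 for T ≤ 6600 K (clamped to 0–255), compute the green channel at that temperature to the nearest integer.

216

M_in = 10⁶/8465 = 118.13; M_out = 118.13 + (+108) = 226.13.
T_out = 10⁶/226.13 = 4422.2 K → 4420 K; t = 44.2.
G = 99.47·ln 44.2 − 161.1 = 99.47·3.7887 − 161.1 = 215.764.
Rounded: 216.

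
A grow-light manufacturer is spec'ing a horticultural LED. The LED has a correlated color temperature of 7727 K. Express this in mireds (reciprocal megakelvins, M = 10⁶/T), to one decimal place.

129.4 mireds

M = 10⁶ / 7727 = 129.416 → 129.4 mireds.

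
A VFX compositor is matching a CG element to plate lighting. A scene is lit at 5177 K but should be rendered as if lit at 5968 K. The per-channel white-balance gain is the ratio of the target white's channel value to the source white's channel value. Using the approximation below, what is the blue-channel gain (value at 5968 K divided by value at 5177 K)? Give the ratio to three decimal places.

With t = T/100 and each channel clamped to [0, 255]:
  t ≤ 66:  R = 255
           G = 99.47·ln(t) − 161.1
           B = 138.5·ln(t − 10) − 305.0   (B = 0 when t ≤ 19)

1.113

At 5177 K (t = 51.77):
  B = 138.5·ln(51.77 − 10) − 305.0 = 138.5·ln 41.77 − 305.0 = 138.5·3.7322 − 305.0 = 211.907.
At 5968 K (t = 59.68):
  B = 138.5·ln(59.68 − 10) − 305.0 = 138.5·ln 49.68 − 305.0 = 138.5·3.9056 − 305.0 = 235.926.
Gain = 235.926 / 211.907 = 1.1133 → 1.113.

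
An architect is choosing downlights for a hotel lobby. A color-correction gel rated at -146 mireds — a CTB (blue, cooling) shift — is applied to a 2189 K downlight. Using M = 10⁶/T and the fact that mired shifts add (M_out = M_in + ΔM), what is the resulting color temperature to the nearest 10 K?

M_in = 10⁶/2189 = 456.83 mireds.
M_out = 456.83 + (-146) = 310.83 mireds.
T_out = 10⁶/310.83 = 3217.2 K → 3220 K.

3220 K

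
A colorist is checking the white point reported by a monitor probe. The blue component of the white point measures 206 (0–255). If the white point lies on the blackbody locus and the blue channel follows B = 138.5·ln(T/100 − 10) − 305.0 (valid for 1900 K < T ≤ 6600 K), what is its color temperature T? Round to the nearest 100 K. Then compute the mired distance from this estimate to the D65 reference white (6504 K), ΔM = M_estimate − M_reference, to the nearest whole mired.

+46 mireds

ln(t − 10) = (206 + 305.0) / 138.5 = 3.6895.
t − 10 = e^3.6895 = 40.026, so t = 50.026.
T = 100·t = 5003 K → 5000 K to the nearest 100 K.
M_estimate = 10⁶/5000 = 200.00; M_reference = 10⁶/6504 = 153.75.
ΔM = 200.00 − 153.75 = 46.25 → +46 mireds.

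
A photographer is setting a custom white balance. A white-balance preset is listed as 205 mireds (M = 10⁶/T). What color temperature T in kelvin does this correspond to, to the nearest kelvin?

4878 K

T = 10⁶ / 205 = 4878.05 K → 4878 K.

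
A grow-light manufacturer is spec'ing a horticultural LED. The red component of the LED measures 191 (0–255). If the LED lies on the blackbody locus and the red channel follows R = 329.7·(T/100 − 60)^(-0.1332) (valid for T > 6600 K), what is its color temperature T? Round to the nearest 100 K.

12000 K

(t − 60)^(-0.1332) = 191/329.7 = 0.57931.
t − 60 = 0.57931^(1/-0.1332) = 0.57931^(-7.508) = 60.245, so t = 120.245.
T = 100·t = 12025 K → 12000 K to the nearest 100 K.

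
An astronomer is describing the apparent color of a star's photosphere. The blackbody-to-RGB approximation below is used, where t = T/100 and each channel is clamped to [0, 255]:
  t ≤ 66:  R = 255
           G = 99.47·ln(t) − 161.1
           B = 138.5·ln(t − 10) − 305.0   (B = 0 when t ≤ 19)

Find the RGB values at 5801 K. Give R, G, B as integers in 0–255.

t = 5801/100 = 58.01; the t ≤ 66 branch applies.
R = 255 by definition for t ≤ 66.
G = 99.47·ln 58.01 − 161.1 = 99.47·4.0606 − 161.1 = 242.809.
B = 138.5·ln(58.01 − 10) − 305.0 = 138.5·ln 48.01 − 305.0 = 138.5·3.8714 − 305.0 = 231.190.
Rounded: (255, 243, 231).

R=255, G=243, B=231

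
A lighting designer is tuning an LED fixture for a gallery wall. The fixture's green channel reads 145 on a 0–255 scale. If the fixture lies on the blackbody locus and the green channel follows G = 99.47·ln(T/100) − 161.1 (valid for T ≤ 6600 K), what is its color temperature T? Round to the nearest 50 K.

ln t = (145 + 161.1) / 99.47 = 3.0773.
t = e^3.0773 = 21.700.
T = 100·t = 2170 K → 2150 K to the nearest 50 K.

2150 K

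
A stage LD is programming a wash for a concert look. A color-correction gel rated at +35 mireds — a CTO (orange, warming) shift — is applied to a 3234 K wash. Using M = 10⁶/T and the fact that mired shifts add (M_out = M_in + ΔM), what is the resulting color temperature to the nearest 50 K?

M_in = 10⁶/3234 = 309.21 mireds.
M_out = 309.21 + (+35) = 344.21 mireds.
T_out = 10⁶/344.21 = 2905.2 K → 2900 K.

2900 K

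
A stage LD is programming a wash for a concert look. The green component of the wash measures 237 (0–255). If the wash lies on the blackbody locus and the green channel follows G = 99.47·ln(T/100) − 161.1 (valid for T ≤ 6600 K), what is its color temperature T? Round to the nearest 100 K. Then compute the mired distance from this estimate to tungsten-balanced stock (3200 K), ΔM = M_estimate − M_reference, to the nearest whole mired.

ln t = (237 + 161.1) / 99.47 = 4.0022.
t = e^4.0022 = 54.719.
T = 100·t = 5472 K → 5500 K to the nearest 100 K.
M_estimate = 10⁶/5500 = 181.82; M_reference = 10⁶/3200 = 312.50.
ΔM = 181.82 − 312.50 = -130.68 → -131 mireds.

-131 mireds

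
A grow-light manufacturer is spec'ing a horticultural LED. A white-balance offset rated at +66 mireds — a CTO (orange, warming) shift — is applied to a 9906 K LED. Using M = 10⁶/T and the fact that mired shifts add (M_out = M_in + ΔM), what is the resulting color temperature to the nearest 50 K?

M_in = 10⁶/9906 = 100.95 mireds.
M_out = 100.95 + (+66) = 166.95 mireds.
T_out = 10⁶/166.95 = 5989.9 K → 6000 K.

6000 K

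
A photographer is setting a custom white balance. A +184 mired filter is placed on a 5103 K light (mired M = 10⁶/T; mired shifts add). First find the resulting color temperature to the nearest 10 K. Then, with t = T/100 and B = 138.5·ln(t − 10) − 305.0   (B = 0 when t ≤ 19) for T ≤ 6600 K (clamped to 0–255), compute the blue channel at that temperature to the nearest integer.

82

M_in = 10⁶/5103 = 195.96; M_out = 195.96 + (+184) = 379.96.
T_out = 10⁶/379.96 = 2631.8 K → 2630 K; t = 26.3.
B = 138.5·ln(26.3 − 10) − 305.0 = 138.5·ln 16.3 − 305.0 = 138.5·2.7912 − 305.0 = 81.576.
Rounded: 82.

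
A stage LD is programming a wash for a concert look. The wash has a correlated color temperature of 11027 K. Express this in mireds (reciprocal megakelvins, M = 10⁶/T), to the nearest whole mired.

91 mireds

M = 10⁶ / 11027 = 90.686 → 91 mireds.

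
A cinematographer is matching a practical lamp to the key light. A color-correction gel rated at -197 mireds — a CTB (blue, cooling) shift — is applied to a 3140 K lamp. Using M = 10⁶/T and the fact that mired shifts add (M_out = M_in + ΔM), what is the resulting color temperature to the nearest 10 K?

8230 K

M_in = 10⁶/3140 = 318.47 mireds.
M_out = 318.47 + (-197) = 121.47 mireds.
T_out = 10⁶/121.47 = 8232.4 K → 8230 K.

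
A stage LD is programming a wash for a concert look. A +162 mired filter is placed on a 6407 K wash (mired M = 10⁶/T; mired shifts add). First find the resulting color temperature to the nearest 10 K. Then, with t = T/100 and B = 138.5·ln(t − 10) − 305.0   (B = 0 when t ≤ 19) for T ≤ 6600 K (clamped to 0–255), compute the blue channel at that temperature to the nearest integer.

119

M_in = 10⁶/6407 = 156.08; M_out = 156.08 + (+162) = 318.08.
T_out = 10⁶/318.08 = 3143.9 K → 3140 K; t = 31.4.
B = 138.5·ln(31.4 − 10) − 305.0 = 138.5·ln 21.4 − 305.0 = 138.5·3.0634 − 305.0 = 119.280.
Rounded: 119.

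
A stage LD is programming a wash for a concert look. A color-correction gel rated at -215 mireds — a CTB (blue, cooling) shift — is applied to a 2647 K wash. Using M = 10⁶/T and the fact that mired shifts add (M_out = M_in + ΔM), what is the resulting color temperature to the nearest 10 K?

6140 K

M_in = 10⁶/2647 = 377.79 mireds.
M_out = 377.79 + (-215) = 162.79 mireds.
T_out = 10⁶/162.79 = 6143.0 K → 6140 K.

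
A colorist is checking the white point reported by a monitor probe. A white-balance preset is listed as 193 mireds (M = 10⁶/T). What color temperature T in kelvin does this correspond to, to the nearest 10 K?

5180 K

T = 10⁶ / 193 = 5181.35 K → 5180 K.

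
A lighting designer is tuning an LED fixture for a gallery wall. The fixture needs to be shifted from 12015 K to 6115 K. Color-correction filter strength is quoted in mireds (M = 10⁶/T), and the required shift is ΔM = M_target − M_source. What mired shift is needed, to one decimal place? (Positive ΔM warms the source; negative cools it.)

+80.3 mireds

M_source = 10⁶/12015 = 83.229; M_target = 10⁶/6115 = 163.532.
ΔM = 163.532 − 83.229 = 80.303 → +80.3 mireds, a warming shift.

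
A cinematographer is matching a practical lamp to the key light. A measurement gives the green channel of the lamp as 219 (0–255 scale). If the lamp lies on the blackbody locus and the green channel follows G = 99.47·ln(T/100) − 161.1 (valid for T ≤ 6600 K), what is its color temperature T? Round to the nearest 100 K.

ln t = (219 + 161.1) / 99.47 = 3.8213.
t = e^3.8213 = 45.661.
T = 100·t = 4566 K → 4600 K to the nearest 100 K.

4600 K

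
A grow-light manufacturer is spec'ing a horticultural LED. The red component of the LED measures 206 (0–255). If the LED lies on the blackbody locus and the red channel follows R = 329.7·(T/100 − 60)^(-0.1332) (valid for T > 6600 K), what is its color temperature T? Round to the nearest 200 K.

9400 K

(t − 60)^(-0.1332) = 206/329.7 = 0.62481.
t − 60 = 0.62481^(1/-0.1332) = 0.62481^(-7.508) = 34.152, so t = 94.152.
T = 100·t = 9415 K → 9400 K to the nearest 200 K.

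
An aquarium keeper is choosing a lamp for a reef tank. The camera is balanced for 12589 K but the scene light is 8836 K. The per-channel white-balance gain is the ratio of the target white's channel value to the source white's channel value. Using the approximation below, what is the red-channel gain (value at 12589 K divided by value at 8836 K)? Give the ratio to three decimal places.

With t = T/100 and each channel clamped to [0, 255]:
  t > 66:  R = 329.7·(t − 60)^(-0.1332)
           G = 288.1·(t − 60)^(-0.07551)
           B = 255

0.894

At 8836 K (t = 88.36):
  R = 329.7·(88.36 − 60)^(-0.1332) = 329.7·28.36^(-0.1332) = 329.7·0.64047 = 211.163.
At 12589 K (t = 125.89):
  R = 329.7·(125.89 − 60)^(-0.1332) = 329.7·65.89^(-0.1332) = 329.7·0.57244 = 188.735.
Gain = 188.735 / 211.163 = 0.8938 → 0.894.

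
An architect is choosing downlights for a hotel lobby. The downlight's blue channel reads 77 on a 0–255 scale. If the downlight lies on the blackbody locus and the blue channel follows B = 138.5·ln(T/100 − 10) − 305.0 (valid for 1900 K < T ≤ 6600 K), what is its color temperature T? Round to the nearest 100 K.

ln(t − 10) = (77 + 305.0) / 138.5 = 2.7581.
t − 10 = e^2.7581 = 15.770, so t = 25.770.
T = 100·t = 2577 K → 2600 K to the nearest 100 K.

2600 K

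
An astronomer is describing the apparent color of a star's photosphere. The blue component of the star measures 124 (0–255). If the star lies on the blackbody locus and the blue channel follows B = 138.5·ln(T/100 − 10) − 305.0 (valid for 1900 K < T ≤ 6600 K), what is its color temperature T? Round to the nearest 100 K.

ln(t − 10) = (124 + 305.0) / 138.5 = 3.0975.
t − 10 = e^3.0975 = 22.142, so t = 32.142.
T = 100·t = 3214 K → 3200 K to the nearest 100 K.

3200 K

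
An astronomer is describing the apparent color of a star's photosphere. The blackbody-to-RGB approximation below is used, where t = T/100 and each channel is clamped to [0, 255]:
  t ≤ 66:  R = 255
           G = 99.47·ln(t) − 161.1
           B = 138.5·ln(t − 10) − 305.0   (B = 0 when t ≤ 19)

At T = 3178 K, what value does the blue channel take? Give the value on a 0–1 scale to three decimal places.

0.477

t = 3178/100 = 31.78; the t ≤ 66 branch applies.
B = 138.5·ln(31.78 − 10) − 305.0 = 138.5·ln 21.78 − 305.0 = 138.5·3.0810 − 305.0 = 121.717.
On a 0–1 scale: 121.717/255 = 0.4773 → 0.477.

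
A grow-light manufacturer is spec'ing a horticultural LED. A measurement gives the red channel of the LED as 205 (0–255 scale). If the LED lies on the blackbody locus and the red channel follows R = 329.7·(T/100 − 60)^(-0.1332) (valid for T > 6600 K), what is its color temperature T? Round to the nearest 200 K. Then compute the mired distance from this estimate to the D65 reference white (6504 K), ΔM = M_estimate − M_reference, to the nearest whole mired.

(t − 60)^(-0.1332) = 205/329.7 = 0.62178.
t − 60 = 0.62178^(1/-0.1332) = 0.62178^(-7.508) = 35.423, so t = 95.423.
T = 100·t = 9542 K → 9600 K to the nearest 200 K.
M_estimate = 10⁶/9600 = 104.17; M_reference = 10⁶/6504 = 153.75.
ΔM = 104.17 − 153.75 = -49.58 → -50 mireds.

-50 mireds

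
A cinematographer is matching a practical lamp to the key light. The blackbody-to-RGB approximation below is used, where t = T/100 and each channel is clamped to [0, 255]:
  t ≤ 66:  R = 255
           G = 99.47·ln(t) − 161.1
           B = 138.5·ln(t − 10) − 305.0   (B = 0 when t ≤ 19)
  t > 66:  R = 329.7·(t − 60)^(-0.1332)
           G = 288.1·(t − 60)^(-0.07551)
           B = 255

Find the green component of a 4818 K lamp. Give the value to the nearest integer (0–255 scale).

224

t = 4818/100 = 48.18; the t ≤ 66 branch applies.
G = 99.47·ln 48.18 − 161.1 = 99.47·3.8749 − 161.1 = 224.341.
Rounded: 224.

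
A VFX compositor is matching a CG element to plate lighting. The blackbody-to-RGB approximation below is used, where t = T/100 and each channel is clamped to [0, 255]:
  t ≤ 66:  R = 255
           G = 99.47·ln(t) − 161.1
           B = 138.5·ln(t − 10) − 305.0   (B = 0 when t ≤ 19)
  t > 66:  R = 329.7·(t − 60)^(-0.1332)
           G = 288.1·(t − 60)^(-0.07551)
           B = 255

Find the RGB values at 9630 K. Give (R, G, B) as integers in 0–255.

t = 9630/100 = 96.3; the t > 66 branch applies.
R = 329.7·(96.3 − 60)^(-0.1332) = 329.7·36.3^(-0.1332) = 329.7·0.61976 = 204.333.
G = 288.1·(96.3 − 60)^(-0.07551) = 288.1·36.3^(-0.07551) = 288.1·0.76245 = 219.662.
B = 255 by definition for t > 66.
Rounded: (204, 220, 255).

(204, 220, 255)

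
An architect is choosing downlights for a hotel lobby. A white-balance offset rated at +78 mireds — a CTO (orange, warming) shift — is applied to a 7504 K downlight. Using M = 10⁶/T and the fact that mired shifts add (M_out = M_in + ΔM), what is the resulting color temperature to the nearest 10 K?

M_in = 10⁶/7504 = 133.26 mireds.
M_out = 133.26 + (+78) = 211.26 mireds.
T_out = 10⁶/211.26 = 4733.5 K → 4730 K.

4730 K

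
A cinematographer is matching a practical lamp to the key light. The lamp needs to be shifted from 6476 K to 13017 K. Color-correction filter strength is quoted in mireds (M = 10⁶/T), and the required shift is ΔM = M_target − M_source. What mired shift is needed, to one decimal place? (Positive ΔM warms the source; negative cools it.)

-77.6 mireds

M_source = 10⁶/6476 = 154.416; M_target = 10⁶/13017 = 76.823.
ΔM = 76.823 − 154.416 = -77.594 → -77.6 mireds, a cooling shift.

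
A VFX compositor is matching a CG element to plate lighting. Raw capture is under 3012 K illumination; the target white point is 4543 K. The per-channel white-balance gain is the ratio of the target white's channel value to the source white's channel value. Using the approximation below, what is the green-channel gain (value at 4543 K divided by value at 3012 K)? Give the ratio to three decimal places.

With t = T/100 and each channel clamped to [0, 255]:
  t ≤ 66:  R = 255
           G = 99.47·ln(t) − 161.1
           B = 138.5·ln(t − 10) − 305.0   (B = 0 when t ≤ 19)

At 3012 K (t = 30.12):
  G = 99.47·ln 30.12 − 161.1 = 99.47·3.4052 − 161.1 = 177.614.
At 4543 K (t = 45.43):
  G = 99.47·ln 45.43 − 161.1 = 99.47·3.8162 − 161.1 = 218.495.
Gain = 218.495 / 177.614 = 1.2302 → 1.230.

1.230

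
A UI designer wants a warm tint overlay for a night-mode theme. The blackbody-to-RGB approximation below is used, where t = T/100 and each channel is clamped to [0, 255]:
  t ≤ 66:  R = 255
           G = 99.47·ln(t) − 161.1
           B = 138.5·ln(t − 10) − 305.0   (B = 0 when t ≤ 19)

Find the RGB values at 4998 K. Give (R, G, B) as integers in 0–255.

t = 4998/100 = 49.98; the t ≤ 66 branch applies.
R = 255 by definition for t ≤ 66.
G = 99.47·ln 49.98 − 161.1 = 99.47·3.9116 − 161.1 = 227.989.
B = 138.5·ln(49.98 − 10) − 305.0 = 138.5·ln 39.98 − 305.0 = 138.5·3.6884 − 305.0 = 205.841.
Rounded: (255, 228, 206).

(255, 228, 206)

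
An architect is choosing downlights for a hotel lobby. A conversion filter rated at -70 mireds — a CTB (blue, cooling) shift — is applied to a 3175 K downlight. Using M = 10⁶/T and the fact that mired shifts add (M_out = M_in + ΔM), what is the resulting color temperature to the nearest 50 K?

4100 K

M_in = 10⁶/3175 = 314.96 mireds.
M_out = 314.96 + (-70) = 244.96 mireds.
T_out = 10⁶/244.96 = 4082.3 K → 4100 K.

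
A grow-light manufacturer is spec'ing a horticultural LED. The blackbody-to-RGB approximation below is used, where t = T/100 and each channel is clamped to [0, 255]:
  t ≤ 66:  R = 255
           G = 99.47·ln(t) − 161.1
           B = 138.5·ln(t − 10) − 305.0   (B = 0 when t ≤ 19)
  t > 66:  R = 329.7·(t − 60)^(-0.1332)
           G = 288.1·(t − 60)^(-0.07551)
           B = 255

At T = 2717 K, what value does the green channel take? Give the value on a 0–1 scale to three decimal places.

t = 2717/100 = 27.17; the t ≤ 66 branch applies.
G = 99.47·ln 27.17 − 161.1 = 99.47·3.3021 − 161.1 = 167.361.
On a 0–1 scale: 167.361/255 = 0.6563 → 0.656.

0.656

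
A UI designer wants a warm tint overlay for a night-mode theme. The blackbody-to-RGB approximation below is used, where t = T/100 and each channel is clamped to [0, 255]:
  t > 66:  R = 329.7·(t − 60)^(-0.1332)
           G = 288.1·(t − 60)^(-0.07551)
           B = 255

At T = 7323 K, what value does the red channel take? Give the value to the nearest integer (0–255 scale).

234

t = 7323/100 = 73.23; the t > 66 branch applies.
R = 329.7·(73.23 − 60)^(-0.1332) = 329.7·13.23^(-0.1332) = 329.7·0.70894 = 233.737.
Rounded: 234.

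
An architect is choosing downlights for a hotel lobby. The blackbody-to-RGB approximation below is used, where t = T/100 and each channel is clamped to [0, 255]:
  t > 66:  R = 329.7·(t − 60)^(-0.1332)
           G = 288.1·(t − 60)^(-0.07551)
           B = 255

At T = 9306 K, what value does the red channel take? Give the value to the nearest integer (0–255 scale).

t = 9306/100 = 93.06; the t > 66 branch applies.
R = 329.7·(93.06 − 60)^(-0.1332) = 329.7·33.06^(-0.1332) = 329.7·0.62752 = 206.894.
Rounded: 207.

207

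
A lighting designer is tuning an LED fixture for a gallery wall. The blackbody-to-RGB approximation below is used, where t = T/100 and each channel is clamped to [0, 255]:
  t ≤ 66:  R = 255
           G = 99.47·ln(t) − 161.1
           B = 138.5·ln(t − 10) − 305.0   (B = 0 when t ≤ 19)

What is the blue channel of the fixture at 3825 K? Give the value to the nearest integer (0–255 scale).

t = 3825/100 = 38.25; the t ≤ 66 branch applies.
B = 138.5·ln(38.25 − 10) − 305.0 = 138.5·ln 28.25 − 305.0 = 138.5·3.3411 − 305.0 = 157.741.
Rounded: 158.

158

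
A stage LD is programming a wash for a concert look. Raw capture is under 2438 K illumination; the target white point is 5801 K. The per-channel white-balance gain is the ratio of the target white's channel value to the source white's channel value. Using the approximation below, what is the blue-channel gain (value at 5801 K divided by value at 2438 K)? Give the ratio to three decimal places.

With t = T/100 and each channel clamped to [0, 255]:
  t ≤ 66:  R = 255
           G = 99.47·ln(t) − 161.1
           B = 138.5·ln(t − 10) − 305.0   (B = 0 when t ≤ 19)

3.600

At 2438 K (t = 24.38):
  B = 138.5·ln(24.38 − 10) − 305.0 = 138.5·ln 14.38 − 305.0 = 138.5·2.6658 − 305.0 = 64.219.
At 5801 K (t = 58.01):
  B = 138.5·ln(58.01 − 10) − 305.0 = 138.5·ln 48.01 − 305.0 = 138.5·3.8714 − 305.0 = 231.190.
Gain = 231.190 / 64.219 = 3.6000 → 3.600.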